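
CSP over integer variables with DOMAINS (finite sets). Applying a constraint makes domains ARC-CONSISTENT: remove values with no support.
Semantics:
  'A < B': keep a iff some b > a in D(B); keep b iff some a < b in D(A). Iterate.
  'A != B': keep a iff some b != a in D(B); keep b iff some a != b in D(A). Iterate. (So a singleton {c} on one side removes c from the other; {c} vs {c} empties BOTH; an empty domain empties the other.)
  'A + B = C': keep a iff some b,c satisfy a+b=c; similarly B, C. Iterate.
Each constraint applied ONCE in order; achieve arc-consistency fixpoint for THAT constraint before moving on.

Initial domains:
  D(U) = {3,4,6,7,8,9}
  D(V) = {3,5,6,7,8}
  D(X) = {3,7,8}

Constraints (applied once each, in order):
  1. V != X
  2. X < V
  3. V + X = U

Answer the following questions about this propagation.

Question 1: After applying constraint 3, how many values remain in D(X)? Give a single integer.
Constraint 1 (V != X) on D(V)={3,5,6,7,8} D(X)={3,7,8}: no change
Constraint 2 (X < V) on D(X)={3,7,8} D(V)={3,5,6,7,8}: X {3,7,8}->{3,7}; V {3,5,6,7,8}->{5,6,7,8}
Constraint 3 (V + X = U) on D(V)={5,6,7,8} D(X)={3,7} D(U)={3,4,6,7,8,9}: V {5,6,7,8}->{5,6}; X {3,7}->{3}; U {3,4,6,7,8,9}->{8,9}
So after constraint 3: D(X)={3}, size = 1

Answer: 1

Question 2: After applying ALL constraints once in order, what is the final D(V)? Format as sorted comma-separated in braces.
Answer: {5,6}

Derivation:
Constraint 1 (V != X) on D(V)={3,5,6,7,8} D(X)={3,7,8}: no change
Constraint 2 (X < V) on D(X)={3,7,8} D(V)={3,5,6,7,8}: X {3,7,8}->{3,7}; V {3,5,6,7,8}->{5,6,7,8}
Constraint 3 (V + X = U) on D(V)={5,6,7,8} D(X)={3,7} D(U)={3,4,6,7,8,9}: V {5,6,7,8}->{5,6}; X {3,7}->{3}; U {3,4,6,7,8,9}->{8,9}
So after all 3 constraints: D(V) = {5,6}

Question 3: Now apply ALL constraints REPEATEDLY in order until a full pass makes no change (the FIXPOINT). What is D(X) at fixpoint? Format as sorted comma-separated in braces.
Answer: {3}

Derivation:
pass 0 (initial): D(X)={3,7,8}
pass 1: U {3,4,6,7,8,9}->{8,9}; V {3,5,6,7,8}->{5,6}; X {3,7,8}->{3}
pass 2: no change
Fixpoint after 2 passes: D(X) = {3}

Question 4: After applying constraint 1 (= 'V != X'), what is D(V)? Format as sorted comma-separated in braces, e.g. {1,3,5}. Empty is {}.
Answer: {3,5,6,7,8}

Derivation:
Constraint 1 (V != X) on D(V)={3,5,6,7,8} D(X)={3,7,8}: no change
So after constraint 1: D(V) = {3,5,6,7,8}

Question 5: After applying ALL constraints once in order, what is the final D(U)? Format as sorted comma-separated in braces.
Answer: {8,9}

Derivation:
Constraint 1 (V != X) on D(V)={3,5,6,7,8} D(X)={3,7,8}: no change
Constraint 2 (X < V) on D(X)={3,7,8} D(V)={3,5,6,7,8}: X {3,7,8}->{3,7}; V {3,5,6,7,8}->{5,6,7,8}
Constraint 3 (V + X = U) on D(V)={5,6,7,8} D(X)={3,7} D(U)={3,4,6,7,8,9}: V {5,6,7,8}->{5,6}; X {3,7}->{3}; U {3,4,6,7,8,9}->{8,9}
So after all 3 constraints: D(U) = {8,9}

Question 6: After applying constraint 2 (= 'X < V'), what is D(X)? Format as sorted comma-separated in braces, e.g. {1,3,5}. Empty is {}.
Answer: {3,7}

Derivation:
Constraint 1 (V != X) on D(V)={3,5,6,7,8} D(X)={3,7,8}: no change
Constraint 2 (X < V) on D(X)={3,7,8} D(V)={3,5,6,7,8}: X {3,7,8}->{3,7}; V {3,5,6,7,8}->{5,6,7,8}
So after constraint 2: D(X) = {3,7}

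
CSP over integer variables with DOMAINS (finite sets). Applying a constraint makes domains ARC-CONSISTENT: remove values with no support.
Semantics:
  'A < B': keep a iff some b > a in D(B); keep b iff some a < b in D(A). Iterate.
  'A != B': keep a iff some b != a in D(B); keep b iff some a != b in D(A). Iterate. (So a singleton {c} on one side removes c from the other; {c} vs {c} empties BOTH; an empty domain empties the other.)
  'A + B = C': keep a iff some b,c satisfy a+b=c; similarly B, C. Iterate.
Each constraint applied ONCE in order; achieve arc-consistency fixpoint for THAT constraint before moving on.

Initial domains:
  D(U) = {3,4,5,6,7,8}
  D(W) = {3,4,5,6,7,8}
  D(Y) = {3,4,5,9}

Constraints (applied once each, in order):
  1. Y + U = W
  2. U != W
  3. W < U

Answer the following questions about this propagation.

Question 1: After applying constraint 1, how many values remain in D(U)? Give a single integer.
Answer: 3

Derivation:
Constraint 1 (Y + U = W) on D(Y)={3,4,5,9} D(U)={3,4,5,6,7,8} D(W)={3,4,5,6,7,8}: Y {3,4,5,9}->{3,4,5}; U {3,4,5,6,7,8}->{3,4,5}; W {3,4,5,6,7,8}->{6,7,8}
So after constraint 1: D(U)={3,4,5}, size = 3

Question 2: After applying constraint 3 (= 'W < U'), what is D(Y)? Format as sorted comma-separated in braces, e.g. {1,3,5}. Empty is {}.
Constraint 1 (Y + U = W) on D(Y)={3,4,5,9} D(U)={3,4,5,6,7,8} D(W)={3,4,5,6,7,8}: Y {3,4,5,9}->{3,4,5}; U {3,4,5,6,7,8}->{3,4,5}; W {3,4,5,6,7,8}->{6,7,8}
Constraint 2 (U != W) on D(U)={3,4,5} D(W)={6,7,8}: no change
Constraint 3 (W < U) on D(W)={6,7,8} D(U)={3,4,5}: W {6,7,8}->{}; U {3,4,5}->{}
So after constraint 3: D(Y) = {3,4,5}

Answer: {3,4,5}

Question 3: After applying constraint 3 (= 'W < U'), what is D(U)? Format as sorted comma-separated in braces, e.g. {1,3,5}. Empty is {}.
Answer: {}

Derivation:
Constraint 1 (Y + U = W) on D(Y)={3,4,5,9} D(U)={3,4,5,6,7,8} D(W)={3,4,5,6,7,8}: Y {3,4,5,9}->{3,4,5}; U {3,4,5,6,7,8}->{3,4,5}; W {3,4,5,6,7,8}->{6,7,8}
Constraint 2 (U != W) on D(U)={3,4,5} D(W)={6,7,8}: no change
Constraint 3 (W < U) on D(W)={6,7,8} D(U)={3,4,5}: W {6,7,8}->{}; U {3,4,5}->{}
So after constraint 3: D(U) = {}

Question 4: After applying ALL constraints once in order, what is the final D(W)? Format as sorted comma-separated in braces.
Answer: {}

Derivation:
Constraint 1 (Y + U = W) on D(Y)={3,4,5,9} D(U)={3,4,5,6,7,8} D(W)={3,4,5,6,7,8}: Y {3,4,5,9}->{3,4,5}; U {3,4,5,6,7,8}->{3,4,5}; W {3,4,5,6,7,8}->{6,7,8}
Constraint 2 (U != W) on D(U)={3,4,5} D(W)={6,7,8}: no change
Constraint 3 (W < U) on D(W)={6,7,8} D(U)={3,4,5}: W {6,7,8}->{}; U {3,4,5}->{}
So after all 3 constraints: D(W) = {}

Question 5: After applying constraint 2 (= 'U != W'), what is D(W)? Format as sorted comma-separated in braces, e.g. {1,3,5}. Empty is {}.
Constraint 1 (Y + U = W) on D(Y)={3,4,5,9} D(U)={3,4,5,6,7,8} D(W)={3,4,5,6,7,8}: Y {3,4,5,9}->{3,4,5}; U {3,4,5,6,7,8}->{3,4,5}; W {3,4,5,6,7,8}->{6,7,8}
Constraint 2 (U != W) on D(U)={3,4,5} D(W)={6,7,8}: no change
So after constraint 2: D(W) = {6,7,8}

Answer: {6,7,8}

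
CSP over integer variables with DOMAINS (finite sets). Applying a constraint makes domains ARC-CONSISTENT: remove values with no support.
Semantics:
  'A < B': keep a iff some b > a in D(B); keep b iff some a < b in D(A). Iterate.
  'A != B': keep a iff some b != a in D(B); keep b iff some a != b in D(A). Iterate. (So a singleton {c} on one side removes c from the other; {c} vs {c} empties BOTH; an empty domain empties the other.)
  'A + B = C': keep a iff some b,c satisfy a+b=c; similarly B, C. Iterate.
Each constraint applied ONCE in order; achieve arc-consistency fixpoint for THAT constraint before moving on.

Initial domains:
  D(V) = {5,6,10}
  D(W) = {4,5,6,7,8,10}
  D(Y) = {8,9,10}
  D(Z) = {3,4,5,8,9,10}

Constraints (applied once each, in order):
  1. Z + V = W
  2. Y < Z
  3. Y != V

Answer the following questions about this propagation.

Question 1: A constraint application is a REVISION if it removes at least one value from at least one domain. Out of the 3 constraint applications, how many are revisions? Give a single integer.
Constraint 1 (Z + V = W) on D(Z)={3,4,5,8,9,10} D(V)={5,6,10} D(W)={4,5,6,7,8,10}: Z {3,4,5,8,9,10}->{3,4,5}; V {5,6,10}->{5,6}; W {4,5,6,7,8,10}->{8,10} => REVISION
Constraint 2 (Y < Z) on D(Y)={8,9,10} D(Z)={3,4,5}: Y {8,9,10}->{}; Z {3,4,5}->{} => REVISION
Constraint 3 (Y != V) on D(Y)={} D(V)={5,6}: V {5,6}->{} => REVISION
Total revisions = 3

Answer: 3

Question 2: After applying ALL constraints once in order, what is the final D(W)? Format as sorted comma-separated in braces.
Constraint 1 (Z + V = W) on D(Z)={3,4,5,8,9,10} D(V)={5,6,10} D(W)={4,5,6,7,8,10}: Z {3,4,5,8,9,10}->{3,4,5}; V {5,6,10}->{5,6}; W {4,5,6,7,8,10}->{8,10}
Constraint 2 (Y < Z) on D(Y)={8,9,10} D(Z)={3,4,5}: Y {8,9,10}->{}; Z {3,4,5}->{}
Constraint 3 (Y != V) on D(Y)={} D(V)={5,6}: V {5,6}->{}
So after all 3 constraints: D(W) = {8,10}

Answer: {8,10}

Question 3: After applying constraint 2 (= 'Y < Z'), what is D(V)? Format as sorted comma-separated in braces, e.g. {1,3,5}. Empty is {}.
Constraint 1 (Z + V = W) on D(Z)={3,4,5,8,9,10} D(V)={5,6,10} D(W)={4,5,6,7,8,10}: Z {3,4,5,8,9,10}->{3,4,5}; V {5,6,10}->{5,6}; W {4,5,6,7,8,10}->{8,10}
Constraint 2 (Y < Z) on D(Y)={8,9,10} D(Z)={3,4,5}: Y {8,9,10}->{}; Z {3,4,5}->{}
So after constraint 2: D(V) = {5,6}

Answer: {5,6}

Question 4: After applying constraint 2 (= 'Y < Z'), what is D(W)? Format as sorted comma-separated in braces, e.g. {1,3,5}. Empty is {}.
Constraint 1 (Z + V = W) on D(Z)={3,4,5,8,9,10} D(V)={5,6,10} D(W)={4,5,6,7,8,10}: Z {3,4,5,8,9,10}->{3,4,5}; V {5,6,10}->{5,6}; W {4,5,6,7,8,10}->{8,10}
Constraint 2 (Y < Z) on D(Y)={8,9,10} D(Z)={3,4,5}: Y {8,9,10}->{}; Z {3,4,5}->{}
So after constraint 2: D(W) = {8,10}

Answer: {8,10}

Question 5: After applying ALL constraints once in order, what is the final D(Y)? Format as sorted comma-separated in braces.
Answer: {}

Derivation:
Constraint 1 (Z + V = W) on D(Z)={3,4,5,8,9,10} D(V)={5,6,10} D(W)={4,5,6,7,8,10}: Z {3,4,5,8,9,10}->{3,4,5}; V {5,6,10}->{5,6}; W {4,5,6,7,8,10}->{8,10}
Constraint 2 (Y < Z) on D(Y)={8,9,10} D(Z)={3,4,5}: Y {8,9,10}->{}; Z {3,4,5}->{}
Constraint 3 (Y != V) on D(Y)={} D(V)={5,6}: V {5,6}->{}
So after all 3 constraints: D(Y) = {}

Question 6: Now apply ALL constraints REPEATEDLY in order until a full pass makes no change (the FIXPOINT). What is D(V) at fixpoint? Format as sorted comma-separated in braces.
pass 0 (initial): D(V)={5,6,10}
pass 1: V {5,6,10}->{}; W {4,5,6,7,8,10}->{8,10}; Y {8,9,10}->{}; Z {3,4,5,8,9,10}->{}
pass 2: W {8,10}->{}
pass 3: no change
Fixpoint after 3 passes: D(V) = {}

Answer: {}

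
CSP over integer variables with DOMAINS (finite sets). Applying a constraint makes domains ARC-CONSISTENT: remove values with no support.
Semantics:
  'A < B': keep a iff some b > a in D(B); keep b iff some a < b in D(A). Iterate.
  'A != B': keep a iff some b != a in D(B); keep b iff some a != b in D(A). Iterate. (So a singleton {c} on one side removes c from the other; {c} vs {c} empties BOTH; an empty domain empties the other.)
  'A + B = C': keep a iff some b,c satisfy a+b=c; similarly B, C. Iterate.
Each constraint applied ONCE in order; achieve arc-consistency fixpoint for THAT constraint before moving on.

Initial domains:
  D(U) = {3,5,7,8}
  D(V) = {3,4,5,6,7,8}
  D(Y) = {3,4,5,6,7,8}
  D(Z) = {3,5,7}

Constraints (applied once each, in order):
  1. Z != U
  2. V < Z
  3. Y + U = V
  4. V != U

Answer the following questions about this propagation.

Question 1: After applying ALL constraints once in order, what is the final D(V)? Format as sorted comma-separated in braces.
Answer: {6}

Derivation:
Constraint 1 (Z != U) on D(Z)={3,5,7} D(U)={3,5,7,8}: no change
Constraint 2 (V < Z) on D(V)={3,4,5,6,7,8} D(Z)={3,5,7}: V {3,4,5,6,7,8}->{3,4,5,6}; Z {3,5,7}->{5,7}
Constraint 3 (Y + U = V) on D(Y)={3,4,5,6,7,8} D(U)={3,5,7,8} D(V)={3,4,5,6}: Y {3,4,5,6,7,8}->{3}; U {3,5,7,8}->{3}; V {3,4,5,6}->{6}
Constraint 4 (V != U) on D(V)={6} D(U)={3}: no change
So after all 4 constraints: D(V) = {6}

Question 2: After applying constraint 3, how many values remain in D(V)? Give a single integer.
Answer: 1

Derivation:
Constraint 1 (Z != U) on D(Z)={3,5,7} D(U)={3,5,7,8}: no change
Constraint 2 (V < Z) on D(V)={3,4,5,6,7,8} D(Z)={3,5,7}: V {3,4,5,6,7,8}->{3,4,5,6}; Z {3,5,7}->{5,7}
Constraint 3 (Y + U = V) on D(Y)={3,4,5,6,7,8} D(U)={3,5,7,8} D(V)={3,4,5,6}: Y {3,4,5,6,7,8}->{3}; U {3,5,7,8}->{3}; V {3,4,5,6}->{6}
So after constraint 3: D(V)={6}, size = 1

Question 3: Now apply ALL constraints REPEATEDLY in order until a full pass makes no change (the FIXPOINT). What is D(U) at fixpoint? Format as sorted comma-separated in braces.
Answer: {3}

Derivation:
pass 0 (initial): D(U)={3,5,7,8}
pass 1: U {3,5,7,8}->{3}; V {3,4,5,6,7,8}->{6}; Y {3,4,5,6,7,8}->{3}; Z {3,5,7}->{5,7}
pass 2: Z {5,7}->{7}
pass 3: no change
Fixpoint after 3 passes: D(U) = {3}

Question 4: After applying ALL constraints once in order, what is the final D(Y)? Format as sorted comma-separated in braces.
Constraint 1 (Z != U) on D(Z)={3,5,7} D(U)={3,5,7,8}: no change
Constraint 2 (V < Z) on D(V)={3,4,5,6,7,8} D(Z)={3,5,7}: V {3,4,5,6,7,8}->{3,4,5,6}; Z {3,5,7}->{5,7}
Constraint 3 (Y + U = V) on D(Y)={3,4,5,6,7,8} D(U)={3,5,7,8} D(V)={3,4,5,6}: Y {3,4,5,6,7,8}->{3}; U {3,5,7,8}->{3}; V {3,4,5,6}->{6}
Constraint 4 (V != U) on D(V)={6} D(U)={3}: no change
So after all 4 constraints: D(Y) = {3}

Answer: {3}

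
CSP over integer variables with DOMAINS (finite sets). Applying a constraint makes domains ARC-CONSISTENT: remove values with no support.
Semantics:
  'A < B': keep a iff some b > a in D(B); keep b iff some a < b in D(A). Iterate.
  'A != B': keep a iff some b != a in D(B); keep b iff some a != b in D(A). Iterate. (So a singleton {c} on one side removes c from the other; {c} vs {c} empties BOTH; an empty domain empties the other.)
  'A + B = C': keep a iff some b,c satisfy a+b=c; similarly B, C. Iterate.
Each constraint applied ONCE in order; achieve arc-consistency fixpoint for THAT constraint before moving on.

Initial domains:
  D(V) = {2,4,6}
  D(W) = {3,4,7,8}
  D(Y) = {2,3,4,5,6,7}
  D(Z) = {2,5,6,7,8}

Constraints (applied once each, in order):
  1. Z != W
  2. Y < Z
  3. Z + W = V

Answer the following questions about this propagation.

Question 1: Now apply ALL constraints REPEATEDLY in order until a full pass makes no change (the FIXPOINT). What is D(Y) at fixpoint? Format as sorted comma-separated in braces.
Answer: {}

Derivation:
pass 0 (initial): D(Y)={2,3,4,5,6,7}
pass 1: V {2,4,6}->{}; W {3,4,7,8}->{}; Z {2,5,6,7,8}->{}
pass 2: Y {2,3,4,5,6,7}->{}
pass 3: no change
Fixpoint after 3 passes: D(Y) = {}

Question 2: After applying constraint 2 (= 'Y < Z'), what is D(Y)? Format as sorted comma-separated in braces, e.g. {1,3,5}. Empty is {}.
Answer: {2,3,4,5,6,7}

Derivation:
Constraint 1 (Z != W) on D(Z)={2,5,6,7,8} D(W)={3,4,7,8}: no change
Constraint 2 (Y < Z) on D(Y)={2,3,4,5,6,7} D(Z)={2,5,6,7,8}: Z {2,5,6,7,8}->{5,6,7,8}
So after constraint 2: D(Y) = {2,3,4,5,6,7}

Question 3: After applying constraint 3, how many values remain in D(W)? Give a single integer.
Answer: 0

Derivation:
Constraint 1 (Z != W) on D(Z)={2,5,6,7,8} D(W)={3,4,7,8}: no change
Constraint 2 (Y < Z) on D(Y)={2,3,4,5,6,7} D(Z)={2,5,6,7,8}: Z {2,5,6,7,8}->{5,6,7,8}
Constraint 3 (Z + W = V) on D(Z)={5,6,7,8} D(W)={3,4,7,8} D(V)={2,4,6}: Z {5,6,7,8}->{}; W {3,4,7,8}->{}; V {2,4,6}->{}
So after constraint 3: D(W)={}, size = 0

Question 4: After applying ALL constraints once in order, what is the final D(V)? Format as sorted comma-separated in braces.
Constraint 1 (Z != W) on D(Z)={2,5,6,7,8} D(W)={3,4,7,8}: no change
Constraint 2 (Y < Z) on D(Y)={2,3,4,5,6,7} D(Z)={2,5,6,7,8}: Z {2,5,6,7,8}->{5,6,7,8}
Constraint 3 (Z + W = V) on D(Z)={5,6,7,8} D(W)={3,4,7,8} D(V)={2,4,6}: Z {5,6,7,8}->{}; W {3,4,7,8}->{}; V {2,4,6}->{}
So after all 3 constraints: D(V) = {}

Answer: {}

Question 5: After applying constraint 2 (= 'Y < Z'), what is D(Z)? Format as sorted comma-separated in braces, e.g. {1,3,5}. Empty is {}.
Constraint 1 (Z != W) on D(Z)={2,5,6,7,8} D(W)={3,4,7,8}: no change
Constraint 2 (Y < Z) on D(Y)={2,3,4,5,6,7} D(Z)={2,5,6,7,8}: Z {2,5,6,7,8}->{5,6,7,8}
So after constraint 2: D(Z) = {5,6,7,8}

Answer: {5,6,7,8}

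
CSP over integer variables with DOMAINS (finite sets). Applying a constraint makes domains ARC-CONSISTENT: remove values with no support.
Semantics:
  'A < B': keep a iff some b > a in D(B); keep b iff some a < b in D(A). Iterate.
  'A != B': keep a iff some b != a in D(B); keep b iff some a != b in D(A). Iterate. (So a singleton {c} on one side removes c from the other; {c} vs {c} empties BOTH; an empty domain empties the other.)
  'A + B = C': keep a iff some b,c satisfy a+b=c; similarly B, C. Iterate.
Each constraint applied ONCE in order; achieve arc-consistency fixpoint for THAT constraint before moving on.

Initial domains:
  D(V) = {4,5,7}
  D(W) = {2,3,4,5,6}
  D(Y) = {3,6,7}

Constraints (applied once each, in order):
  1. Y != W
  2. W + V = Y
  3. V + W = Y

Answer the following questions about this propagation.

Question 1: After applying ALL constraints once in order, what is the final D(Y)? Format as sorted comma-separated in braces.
Constraint 1 (Y != W) on D(Y)={3,6,7} D(W)={2,3,4,5,6}: no change
Constraint 2 (W + V = Y) on D(W)={2,3,4,5,6} D(V)={4,5,7} D(Y)={3,6,7}: W {2,3,4,5,6}->{2,3}; V {4,5,7}->{4,5}; Y {3,6,7}->{6,7}
Constraint 3 (V + W = Y) on D(V)={4,5} D(W)={2,3} D(Y)={6,7}: no change
So after all 3 constraints: D(Y) = {6,7}

Answer: {6,7}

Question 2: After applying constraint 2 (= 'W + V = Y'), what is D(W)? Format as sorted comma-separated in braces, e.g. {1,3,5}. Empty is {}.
Constraint 1 (Y != W) on D(Y)={3,6,7} D(W)={2,3,4,5,6}: no change
Constraint 2 (W + V = Y) on D(W)={2,3,4,5,6} D(V)={4,5,7} D(Y)={3,6,7}: W {2,3,4,5,6}->{2,3}; V {4,5,7}->{4,5}; Y {3,6,7}->{6,7}
So after constraint 2: D(W) = {2,3}

Answer: {2,3}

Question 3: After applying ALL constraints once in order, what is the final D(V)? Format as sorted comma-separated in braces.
Answer: {4,5}

Derivation:
Constraint 1 (Y != W) on D(Y)={3,6,7} D(W)={2,3,4,5,6}: no change
Constraint 2 (W + V = Y) on D(W)={2,3,4,5,6} D(V)={4,5,7} D(Y)={3,6,7}: W {2,3,4,5,6}->{2,3}; V {4,5,7}->{4,5}; Y {3,6,7}->{6,7}
Constraint 3 (V + W = Y) on D(V)={4,5} D(W)={2,3} D(Y)={6,7}: no change
So after all 3 constraints: D(V) = {4,5}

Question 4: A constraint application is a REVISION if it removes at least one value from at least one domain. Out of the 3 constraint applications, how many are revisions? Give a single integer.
Answer: 1

Derivation:
Constraint 1 (Y != W) on D(Y)={3,6,7} D(W)={2,3,4,5,6}: no change => not a revision
Constraint 2 (W + V = Y) on D(W)={2,3,4,5,6} D(V)={4,5,7} D(Y)={3,6,7}: W {2,3,4,5,6}->{2,3}; V {4,5,7}->{4,5}; Y {3,6,7}->{6,7} => REVISION
Constraint 3 (V + W = Y) on D(V)={4,5} D(W)={2,3} D(Y)={6,7}: no change => not a revision
Total revisions = 1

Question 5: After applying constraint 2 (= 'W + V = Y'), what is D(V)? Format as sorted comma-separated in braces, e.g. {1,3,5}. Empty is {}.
Answer: {4,5}

Derivation:
Constraint 1 (Y != W) on D(Y)={3,6,7} D(W)={2,3,4,5,6}: no change
Constraint 2 (W + V = Y) on D(W)={2,3,4,5,6} D(V)={4,5,7} D(Y)={3,6,7}: W {2,3,4,5,6}->{2,3}; V {4,5,7}->{4,5}; Y {3,6,7}->{6,7}
So after constraint 2: D(V) = {4,5}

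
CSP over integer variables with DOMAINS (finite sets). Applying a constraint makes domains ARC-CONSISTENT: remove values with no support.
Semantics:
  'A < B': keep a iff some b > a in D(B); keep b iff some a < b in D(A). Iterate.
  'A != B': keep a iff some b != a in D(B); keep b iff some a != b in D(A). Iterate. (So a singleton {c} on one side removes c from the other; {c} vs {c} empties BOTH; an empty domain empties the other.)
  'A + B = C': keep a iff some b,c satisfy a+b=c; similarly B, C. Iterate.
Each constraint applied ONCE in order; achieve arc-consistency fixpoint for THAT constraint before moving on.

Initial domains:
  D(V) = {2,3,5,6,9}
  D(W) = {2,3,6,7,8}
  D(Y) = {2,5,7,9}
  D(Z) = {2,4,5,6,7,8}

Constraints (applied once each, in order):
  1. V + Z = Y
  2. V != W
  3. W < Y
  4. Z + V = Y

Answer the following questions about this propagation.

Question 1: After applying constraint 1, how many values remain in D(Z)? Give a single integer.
Constraint 1 (V + Z = Y) on D(V)={2,3,5,6,9} D(Z)={2,4,5,6,7,8} D(Y)={2,5,7,9}: V {2,3,5,6,9}->{2,3,5}; Z {2,4,5,6,7,8}->{2,4,5,6,7}; Y {2,5,7,9}->{5,7,9}
So after constraint 1: D(Z)={2,4,5,6,7}, size = 5

Answer: 5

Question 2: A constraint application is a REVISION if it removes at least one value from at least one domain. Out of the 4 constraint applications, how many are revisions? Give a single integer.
Constraint 1 (V + Z = Y) on D(V)={2,3,5,6,9} D(Z)={2,4,5,6,7,8} D(Y)={2,5,7,9}: V {2,3,5,6,9}->{2,3,5}; Z {2,4,5,6,7,8}->{2,4,5,6,7}; Y {2,5,7,9}->{5,7,9} => REVISION
Constraint 2 (V != W) on D(V)={2,3,5} D(W)={2,3,6,7,8}: no change => not a revision
Constraint 3 (W < Y) on D(W)={2,3,6,7,8} D(Y)={5,7,9}: no change => not a revision
Constraint 4 (Z + V = Y) on D(Z)={2,4,5,6,7} D(V)={2,3,5} D(Y)={5,7,9}: no change => not a revision
Total revisions = 1

Answer: 1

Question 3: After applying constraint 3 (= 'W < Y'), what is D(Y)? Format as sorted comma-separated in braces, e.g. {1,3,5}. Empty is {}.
Constraint 1 (V + Z = Y) on D(V)={2,3,5,6,9} D(Z)={2,4,5,6,7,8} D(Y)={2,5,7,9}: V {2,3,5,6,9}->{2,3,5}; Z {2,4,5,6,7,8}->{2,4,5,6,7}; Y {2,5,7,9}->{5,7,9}
Constraint 2 (V != W) on D(V)={2,3,5} D(W)={2,3,6,7,8}: no change
Constraint 3 (W < Y) on D(W)={2,3,6,7,8} D(Y)={5,7,9}: no change
So after constraint 3: D(Y) = {5,7,9}

Answer: {5,7,9}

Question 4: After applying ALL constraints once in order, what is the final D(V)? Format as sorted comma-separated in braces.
Answer: {2,3,5}

Derivation:
Constraint 1 (V + Z = Y) on D(V)={2,3,5,6,9} D(Z)={2,4,5,6,7,8} D(Y)={2,5,7,9}: V {2,3,5,6,9}->{2,3,5}; Z {2,4,5,6,7,8}->{2,4,5,6,7}; Y {2,5,7,9}->{5,7,9}
Constraint 2 (V != W) on D(V)={2,3,5} D(W)={2,3,6,7,8}: no change
Constraint 3 (W < Y) on D(W)={2,3,6,7,8} D(Y)={5,7,9}: no change
Constraint 4 (Z + V = Y) on D(Z)={2,4,5,6,7} D(V)={2,3,5} D(Y)={5,7,9}: no change
So after all 4 constraints: D(V) = {2,3,5}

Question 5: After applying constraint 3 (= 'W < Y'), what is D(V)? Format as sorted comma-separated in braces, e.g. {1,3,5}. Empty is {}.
Constraint 1 (V + Z = Y) on D(V)={2,3,5,6,9} D(Z)={2,4,5,6,7,8} D(Y)={2,5,7,9}: V {2,3,5,6,9}->{2,3,5}; Z {2,4,5,6,7,8}->{2,4,5,6,7}; Y {2,5,7,9}->{5,7,9}
Constraint 2 (V != W) on D(V)={2,3,5} D(W)={2,3,6,7,8}: no change
Constraint 3 (W < Y) on D(W)={2,3,6,7,8} D(Y)={5,7,9}: no change
So after constraint 3: D(V) = {2,3,5}

Answer: {2,3,5}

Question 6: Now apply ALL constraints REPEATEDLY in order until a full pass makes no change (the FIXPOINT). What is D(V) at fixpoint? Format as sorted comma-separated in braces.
pass 0 (initial): D(V)={2,3,5,6,9}
pass 1: V {2,3,5,6,9}->{2,3,5}; Y {2,5,7,9}->{5,7,9}; Z {2,4,5,6,7,8}->{2,4,5,6,7}
pass 2: no change
Fixpoint after 2 passes: D(V) = {2,3,5}

Answer: {2,3,5}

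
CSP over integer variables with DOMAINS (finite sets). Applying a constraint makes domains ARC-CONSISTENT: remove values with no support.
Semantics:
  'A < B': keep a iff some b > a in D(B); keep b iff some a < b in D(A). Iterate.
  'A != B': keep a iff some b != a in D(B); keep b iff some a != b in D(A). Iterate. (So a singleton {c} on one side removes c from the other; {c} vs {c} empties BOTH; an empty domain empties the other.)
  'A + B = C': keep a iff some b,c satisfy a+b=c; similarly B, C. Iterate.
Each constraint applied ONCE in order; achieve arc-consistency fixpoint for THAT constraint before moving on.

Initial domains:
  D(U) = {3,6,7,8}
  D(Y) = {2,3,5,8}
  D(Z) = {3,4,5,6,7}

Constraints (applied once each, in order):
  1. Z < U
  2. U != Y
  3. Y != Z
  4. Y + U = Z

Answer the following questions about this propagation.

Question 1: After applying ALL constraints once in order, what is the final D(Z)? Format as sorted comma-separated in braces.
Constraint 1 (Z < U) on D(Z)={3,4,5,6,7} D(U)={3,6,7,8}: U {3,6,7,8}->{6,7,8}
Constraint 2 (U != Y) on D(U)={6,7,8} D(Y)={2,3,5,8}: no change
Constraint 3 (Y != Z) on D(Y)={2,3,5,8} D(Z)={3,4,5,6,7}: no change
Constraint 4 (Y + U = Z) on D(Y)={2,3,5,8} D(U)={6,7,8} D(Z)={3,4,5,6,7}: Y {2,3,5,8}->{}; U {6,7,8}->{}; Z {3,4,5,6,7}->{}
So after all 4 constraints: D(Z) = {}

Answer: {}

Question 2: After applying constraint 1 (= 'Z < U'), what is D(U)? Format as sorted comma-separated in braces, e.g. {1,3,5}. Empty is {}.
Constraint 1 (Z < U) on D(Z)={3,4,5,6,7} D(U)={3,6,7,8}: U {3,6,7,8}->{6,7,8}
So after constraint 1: D(U) = {6,7,8}

Answer: {6,7,8}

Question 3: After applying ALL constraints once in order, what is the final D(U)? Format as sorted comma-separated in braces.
Constraint 1 (Z < U) on D(Z)={3,4,5,6,7} D(U)={3,6,7,8}: U {3,6,7,8}->{6,7,8}
Constraint 2 (U != Y) on D(U)={6,7,8} D(Y)={2,3,5,8}: no change
Constraint 3 (Y != Z) on D(Y)={2,3,5,8} D(Z)={3,4,5,6,7}: no change
Constraint 4 (Y + U = Z) on D(Y)={2,3,5,8} D(U)={6,7,8} D(Z)={3,4,5,6,7}: Y {2,3,5,8}->{}; U {6,7,8}->{}; Z {3,4,5,6,7}->{}
So after all 4 constraints: D(U) = {}

Answer: {}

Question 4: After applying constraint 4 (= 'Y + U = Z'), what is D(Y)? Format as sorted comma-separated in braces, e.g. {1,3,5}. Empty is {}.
Constraint 1 (Z < U) on D(Z)={3,4,5,6,7} D(U)={3,6,7,8}: U {3,6,7,8}->{6,7,8}
Constraint 2 (U != Y) on D(U)={6,7,8} D(Y)={2,3,5,8}: no change
Constraint 3 (Y != Z) on D(Y)={2,3,5,8} D(Z)={3,4,5,6,7}: no change
Constraint 4 (Y + U = Z) on D(Y)={2,3,5,8} D(U)={6,7,8} D(Z)={3,4,5,6,7}: Y {2,3,5,8}->{}; U {6,7,8}->{}; Z {3,4,5,6,7}->{}
So after constraint 4: D(Y) = {}

Answer: {}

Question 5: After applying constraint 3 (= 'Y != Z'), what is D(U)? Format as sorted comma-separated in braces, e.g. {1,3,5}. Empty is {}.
Constraint 1 (Z < U) on D(Z)={3,4,5,6,7} D(U)={3,6,7,8}: U {3,6,7,8}->{6,7,8}
Constraint 2 (U != Y) on D(U)={6,7,8} D(Y)={2,3,5,8}: no change
Constraint 3 (Y != Z) on D(Y)={2,3,5,8} D(Z)={3,4,5,6,7}: no change
So after constraint 3: D(U) = {6,7,8}

Answer: {6,7,8}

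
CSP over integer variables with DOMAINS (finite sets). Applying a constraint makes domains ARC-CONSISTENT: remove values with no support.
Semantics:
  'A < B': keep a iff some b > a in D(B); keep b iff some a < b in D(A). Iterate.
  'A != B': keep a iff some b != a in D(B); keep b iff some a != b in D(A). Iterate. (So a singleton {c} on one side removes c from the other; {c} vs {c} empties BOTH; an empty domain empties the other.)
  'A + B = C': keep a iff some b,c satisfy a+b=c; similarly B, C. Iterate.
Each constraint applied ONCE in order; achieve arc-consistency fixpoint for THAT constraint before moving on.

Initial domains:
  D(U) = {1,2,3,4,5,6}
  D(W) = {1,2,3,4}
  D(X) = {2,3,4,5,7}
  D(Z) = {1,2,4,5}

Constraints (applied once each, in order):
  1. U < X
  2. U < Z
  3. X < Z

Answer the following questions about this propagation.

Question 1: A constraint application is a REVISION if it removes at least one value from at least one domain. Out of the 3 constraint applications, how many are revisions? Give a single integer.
Constraint 1 (U < X) on D(U)={1,2,3,4,5,6} D(X)={2,3,4,5,7}: no change => not a revision
Constraint 2 (U < Z) on D(U)={1,2,3,4,5,6} D(Z)={1,2,4,5}: U {1,2,3,4,5,6}->{1,2,3,4}; Z {1,2,4,5}->{2,4,5} => REVISION
Constraint 3 (X < Z) on D(X)={2,3,4,5,7} D(Z)={2,4,5}: X {2,3,4,5,7}->{2,3,4}; Z {2,4,5}->{4,5} => REVISION
Total revisions = 2

Answer: 2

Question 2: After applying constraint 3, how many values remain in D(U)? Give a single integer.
Constraint 1 (U < X) on D(U)={1,2,3,4,5,6} D(X)={2,3,4,5,7}: no change
Constraint 2 (U < Z) on D(U)={1,2,3,4,5,6} D(Z)={1,2,4,5}: U {1,2,3,4,5,6}->{1,2,3,4}; Z {1,2,4,5}->{2,4,5}
Constraint 3 (X < Z) on D(X)={2,3,4,5,7} D(Z)={2,4,5}: X {2,3,4,5,7}->{2,3,4}; Z {2,4,5}->{4,5}
So after constraint 3: D(U)={1,2,3,4}, size = 4

Answer: 4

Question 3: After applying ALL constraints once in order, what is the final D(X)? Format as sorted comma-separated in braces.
Constraint 1 (U < X) on D(U)={1,2,3,4,5,6} D(X)={2,3,4,5,7}: no change
Constraint 2 (U < Z) on D(U)={1,2,3,4,5,6} D(Z)={1,2,4,5}: U {1,2,3,4,5,6}->{1,2,3,4}; Z {1,2,4,5}->{2,4,5}
Constraint 3 (X < Z) on D(X)={2,3,4,5,7} D(Z)={2,4,5}: X {2,3,4,5,7}->{2,3,4}; Z {2,4,5}->{4,5}
So after all 3 constraints: D(X) = {2,3,4}

Answer: {2,3,4}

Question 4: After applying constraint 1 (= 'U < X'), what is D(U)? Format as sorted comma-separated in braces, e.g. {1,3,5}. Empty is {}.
Answer: {1,2,3,4,5,6}

Derivation:
Constraint 1 (U < X) on D(U)={1,2,3,4,5,6} D(X)={2,3,4,5,7}: no change
So after constraint 1: D(U) = {1,2,3,4,5,6}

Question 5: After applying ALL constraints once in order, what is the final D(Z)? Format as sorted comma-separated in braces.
Constraint 1 (U < X) on D(U)={1,2,3,4,5,6} D(X)={2,3,4,5,7}: no change
Constraint 2 (U < Z) on D(U)={1,2,3,4,5,6} D(Z)={1,2,4,5}: U {1,2,3,4,5,6}->{1,2,3,4}; Z {1,2,4,5}->{2,4,5}
Constraint 3 (X < Z) on D(X)={2,3,4,5,7} D(Z)={2,4,5}: X {2,3,4,5,7}->{2,3,4}; Z {2,4,5}->{4,5}
So after all 3 constraints: D(Z) = {4,5}

Answer: {4,5}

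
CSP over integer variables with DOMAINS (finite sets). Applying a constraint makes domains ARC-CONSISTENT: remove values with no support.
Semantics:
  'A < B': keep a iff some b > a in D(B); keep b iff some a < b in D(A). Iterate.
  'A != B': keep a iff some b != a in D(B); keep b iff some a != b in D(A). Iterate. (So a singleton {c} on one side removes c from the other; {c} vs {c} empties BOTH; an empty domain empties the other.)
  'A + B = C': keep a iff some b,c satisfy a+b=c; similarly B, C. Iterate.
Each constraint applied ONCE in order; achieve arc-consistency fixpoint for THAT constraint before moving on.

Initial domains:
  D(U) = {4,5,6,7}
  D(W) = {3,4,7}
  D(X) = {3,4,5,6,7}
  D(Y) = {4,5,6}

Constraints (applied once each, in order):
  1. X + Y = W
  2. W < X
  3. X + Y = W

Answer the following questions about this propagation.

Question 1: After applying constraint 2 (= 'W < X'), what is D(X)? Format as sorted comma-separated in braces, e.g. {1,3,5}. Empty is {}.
Constraint 1 (X + Y = W) on D(X)={3,4,5,6,7} D(Y)={4,5,6} D(W)={3,4,7}: X {3,4,5,6,7}->{3}; Y {4,5,6}->{4}; W {3,4,7}->{7}
Constraint 2 (W < X) on D(W)={7} D(X)={3}: W {7}->{}; X {3}->{}
So after constraint 2: D(X) = {}

Answer: {}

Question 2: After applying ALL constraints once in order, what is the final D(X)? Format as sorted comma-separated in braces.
Constraint 1 (X + Y = W) on D(X)={3,4,5,6,7} D(Y)={4,5,6} D(W)={3,4,7}: X {3,4,5,6,7}->{3}; Y {4,5,6}->{4}; W {3,4,7}->{7}
Constraint 2 (W < X) on D(W)={7} D(X)={3}: W {7}->{}; X {3}->{}
Constraint 3 (X + Y = W) on D(X)={} D(Y)={4} D(W)={}: Y {4}->{}
So after all 3 constraints: D(X) = {}

Answer: {}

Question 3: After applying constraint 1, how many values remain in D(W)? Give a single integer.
Constraint 1 (X + Y = W) on D(X)={3,4,5,6,7} D(Y)={4,5,6} D(W)={3,4,7}: X {3,4,5,6,7}->{3}; Y {4,5,6}->{4}; W {3,4,7}->{7}
So after constraint 1: D(W)={7}, size = 1

Answer: 1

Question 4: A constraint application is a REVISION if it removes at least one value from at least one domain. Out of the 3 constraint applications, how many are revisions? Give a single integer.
Constraint 1 (X + Y = W) on D(X)={3,4,5,6,7} D(Y)={4,5,6} D(W)={3,4,7}: X {3,4,5,6,7}->{3}; Y {4,5,6}->{4}; W {3,4,7}->{7} => REVISION
Constraint 2 (W < X) on D(W)={7} D(X)={3}: W {7}->{}; X {3}->{} => REVISION
Constraint 3 (X + Y = W) on D(X)={} D(Y)={4} D(W)={}: Y {4}->{} => REVISION
Total revisions = 3

Answer: 3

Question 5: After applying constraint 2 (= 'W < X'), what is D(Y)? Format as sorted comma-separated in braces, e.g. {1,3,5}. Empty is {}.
Answer: {4}

Derivation:
Constraint 1 (X + Y = W) on D(X)={3,4,5,6,7} D(Y)={4,5,6} D(W)={3,4,7}: X {3,4,5,6,7}->{3}; Y {4,5,6}->{4}; W {3,4,7}->{7}
Constraint 2 (W < X) on D(W)={7} D(X)={3}: W {7}->{}; X {3}->{}
So after constraint 2: D(Y) = {4}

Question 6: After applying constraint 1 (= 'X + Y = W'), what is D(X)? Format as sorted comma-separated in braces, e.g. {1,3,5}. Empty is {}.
Answer: {3}

Derivation:
Constraint 1 (X + Y = W) on D(X)={3,4,5,6,7} D(Y)={4,5,6} D(W)={3,4,7}: X {3,4,5,6,7}->{3}; Y {4,5,6}->{4}; W {3,4,7}->{7}
So after constraint 1: D(X) = {3}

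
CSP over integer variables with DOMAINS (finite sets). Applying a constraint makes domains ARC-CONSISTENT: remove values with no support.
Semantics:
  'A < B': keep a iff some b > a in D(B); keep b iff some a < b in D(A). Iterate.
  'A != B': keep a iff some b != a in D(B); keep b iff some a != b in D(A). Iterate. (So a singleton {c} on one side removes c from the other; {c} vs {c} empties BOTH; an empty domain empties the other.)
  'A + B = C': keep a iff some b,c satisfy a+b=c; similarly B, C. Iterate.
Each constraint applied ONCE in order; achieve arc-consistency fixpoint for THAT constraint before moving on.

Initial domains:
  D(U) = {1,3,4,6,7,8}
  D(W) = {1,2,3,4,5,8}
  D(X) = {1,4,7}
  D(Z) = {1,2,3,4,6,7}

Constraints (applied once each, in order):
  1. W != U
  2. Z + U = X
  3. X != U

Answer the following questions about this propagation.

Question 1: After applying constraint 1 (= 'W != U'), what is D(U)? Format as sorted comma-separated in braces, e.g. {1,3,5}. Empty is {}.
Answer: {1,3,4,6,7,8}

Derivation:
Constraint 1 (W != U) on D(W)={1,2,3,4,5,8} D(U)={1,3,4,6,7,8}: no change
So after constraint 1: D(U) = {1,3,4,6,7,8}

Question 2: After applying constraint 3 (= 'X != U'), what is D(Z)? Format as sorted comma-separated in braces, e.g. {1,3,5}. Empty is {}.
Answer: {1,3,4,6}

Derivation:
Constraint 1 (W != U) on D(W)={1,2,3,4,5,8} D(U)={1,3,4,6,7,8}: no change
Constraint 2 (Z + U = X) on D(Z)={1,2,3,4,6,7} D(U)={1,3,4,6,7,8} D(X)={1,4,7}: Z {1,2,3,4,6,7}->{1,3,4,6}; U {1,3,4,6,7,8}->{1,3,4,6}; X {1,4,7}->{4,7}
Constraint 3 (X != U) on D(X)={4,7} D(U)={1,3,4,6}: no change
So after constraint 3: D(Z) = {1,3,4,6}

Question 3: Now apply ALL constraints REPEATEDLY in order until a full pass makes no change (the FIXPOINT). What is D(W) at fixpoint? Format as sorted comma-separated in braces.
pass 0 (initial): D(W)={1,2,3,4,5,8}
pass 1: U {1,3,4,6,7,8}->{1,3,4,6}; X {1,4,7}->{4,7}; Z {1,2,3,4,6,7}->{1,3,4,6}
pass 2: no change
Fixpoint after 2 passes: D(W) = {1,2,3,4,5,8}

Answer: {1,2,3,4,5,8}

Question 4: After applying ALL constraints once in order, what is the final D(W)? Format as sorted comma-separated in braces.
Answer: {1,2,3,4,5,8}

Derivation:
Constraint 1 (W != U) on D(W)={1,2,3,4,5,8} D(U)={1,3,4,6,7,8}: no change
Constraint 2 (Z + U = X) on D(Z)={1,2,3,4,6,7} D(U)={1,3,4,6,7,8} D(X)={1,4,7}: Z {1,2,3,4,6,7}->{1,3,4,6}; U {1,3,4,6,7,8}->{1,3,4,6}; X {1,4,7}->{4,7}
Constraint 3 (X != U) on D(X)={4,7} D(U)={1,3,4,6}: no change
So after all 3 constraints: D(W) = {1,2,3,4,5,8}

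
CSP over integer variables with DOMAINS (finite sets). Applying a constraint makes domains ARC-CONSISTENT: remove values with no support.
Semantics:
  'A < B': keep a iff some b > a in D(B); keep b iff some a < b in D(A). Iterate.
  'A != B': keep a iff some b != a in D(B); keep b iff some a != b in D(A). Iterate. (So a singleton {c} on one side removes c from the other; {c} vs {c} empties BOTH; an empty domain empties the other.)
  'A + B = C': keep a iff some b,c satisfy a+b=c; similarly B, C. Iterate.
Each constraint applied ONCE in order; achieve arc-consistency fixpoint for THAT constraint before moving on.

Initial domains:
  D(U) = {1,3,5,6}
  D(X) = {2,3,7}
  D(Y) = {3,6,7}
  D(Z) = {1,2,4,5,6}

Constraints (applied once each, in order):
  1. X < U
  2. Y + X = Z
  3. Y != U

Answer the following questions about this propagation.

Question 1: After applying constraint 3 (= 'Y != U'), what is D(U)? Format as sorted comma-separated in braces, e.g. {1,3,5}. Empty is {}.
Constraint 1 (X < U) on D(X)={2,3,7} D(U)={1,3,5,6}: X {2,3,7}->{2,3}; U {1,3,5,6}->{3,5,6}
Constraint 2 (Y + X = Z) on D(Y)={3,6,7} D(X)={2,3} D(Z)={1,2,4,5,6}: Y {3,6,7}->{3}; Z {1,2,4,5,6}->{5,6}
Constraint 3 (Y != U) on D(Y)={3} D(U)={3,5,6}: U {3,5,6}->{5,6}
So after constraint 3: D(U) = {5,6}

Answer: {5,6}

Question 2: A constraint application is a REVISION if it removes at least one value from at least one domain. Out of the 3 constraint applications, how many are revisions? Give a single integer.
Answer: 3

Derivation:
Constraint 1 (X < U) on D(X)={2,3,7} D(U)={1,3,5,6}: X {2,3,7}->{2,3}; U {1,3,5,6}->{3,5,6} => REVISION
Constraint 2 (Y + X = Z) on D(Y)={3,6,7} D(X)={2,3} D(Z)={1,2,4,5,6}: Y {3,6,7}->{3}; Z {1,2,4,5,6}->{5,6} => REVISION
Constraint 3 (Y != U) on D(Y)={3} D(U)={3,5,6}: U {3,5,6}->{5,6} => REVISION
Total revisions = 3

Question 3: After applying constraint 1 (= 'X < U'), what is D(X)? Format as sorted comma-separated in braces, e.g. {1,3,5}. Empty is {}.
Answer: {2,3}

Derivation:
Constraint 1 (X < U) on D(X)={2,3,7} D(U)={1,3,5,6}: X {2,3,7}->{2,3}; U {1,3,5,6}->{3,5,6}
So after constraint 1: D(X) = {2,3}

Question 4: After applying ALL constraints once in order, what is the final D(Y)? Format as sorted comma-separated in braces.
Constraint 1 (X < U) on D(X)={2,3,7} D(U)={1,3,5,6}: X {2,3,7}->{2,3}; U {1,3,5,6}->{3,5,6}
Constraint 2 (Y + X = Z) on D(Y)={3,6,7} D(X)={2,3} D(Z)={1,2,4,5,6}: Y {3,6,7}->{3}; Z {1,2,4,5,6}->{5,6}
Constraint 3 (Y != U) on D(Y)={3} D(U)={3,5,6}: U {3,5,6}->{5,6}
So after all 3 constraints: D(Y) = {3}

Answer: {3}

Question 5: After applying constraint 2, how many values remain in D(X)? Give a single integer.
Answer: 2

Derivation:
Constraint 1 (X < U) on D(X)={2,3,7} D(U)={1,3,5,6}: X {2,3,7}->{2,3}; U {1,3,5,6}->{3,5,6}
Constraint 2 (Y + X = Z) on D(Y)={3,6,7} D(X)={2,3} D(Z)={1,2,4,5,6}: Y {3,6,7}->{3}; Z {1,2,4,5,6}->{5,6}
So after constraint 2: D(X)={2,3}, size = 2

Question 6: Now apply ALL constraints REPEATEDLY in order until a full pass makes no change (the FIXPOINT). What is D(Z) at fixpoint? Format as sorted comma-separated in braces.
Answer: {5,6}

Derivation:
pass 0 (initial): D(Z)={1,2,4,5,6}
pass 1: U {1,3,5,6}->{5,6}; X {2,3,7}->{2,3}; Y {3,6,7}->{3}; Z {1,2,4,5,6}->{5,6}
pass 2: no change
Fixpoint after 2 passes: D(Z) = {5,6}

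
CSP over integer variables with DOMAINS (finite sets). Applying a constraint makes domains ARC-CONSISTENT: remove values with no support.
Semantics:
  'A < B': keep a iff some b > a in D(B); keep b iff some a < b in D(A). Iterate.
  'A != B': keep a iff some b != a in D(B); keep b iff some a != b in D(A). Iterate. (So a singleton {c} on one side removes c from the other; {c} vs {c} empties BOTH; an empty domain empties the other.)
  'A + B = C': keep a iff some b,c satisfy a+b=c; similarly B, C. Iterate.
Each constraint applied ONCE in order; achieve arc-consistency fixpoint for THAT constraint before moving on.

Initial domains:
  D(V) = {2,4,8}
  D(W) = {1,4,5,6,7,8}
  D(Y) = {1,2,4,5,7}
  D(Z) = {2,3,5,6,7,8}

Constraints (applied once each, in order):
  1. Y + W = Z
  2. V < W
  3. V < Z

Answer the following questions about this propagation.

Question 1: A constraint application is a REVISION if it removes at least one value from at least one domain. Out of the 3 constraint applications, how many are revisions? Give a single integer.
Answer: 3

Derivation:
Constraint 1 (Y + W = Z) on D(Y)={1,2,4,5,7} D(W)={1,4,5,6,7,8} D(Z)={2,3,5,6,7,8}: W {1,4,5,6,7,8}->{1,4,5,6,7} => REVISION
Constraint 2 (V < W) on D(V)={2,4,8} D(W)={1,4,5,6,7}: V {2,4,8}->{2,4}; W {1,4,5,6,7}->{4,5,6,7} => REVISION
Constraint 3 (V < Z) on D(V)={2,4} D(Z)={2,3,5,6,7,8}: Z {2,3,5,6,7,8}->{3,5,6,7,8} => REVISION
Total revisions = 3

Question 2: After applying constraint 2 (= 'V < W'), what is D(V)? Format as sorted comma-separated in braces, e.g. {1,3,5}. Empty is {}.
Constraint 1 (Y + W = Z) on D(Y)={1,2,4,5,7} D(W)={1,4,5,6,7,8} D(Z)={2,3,5,6,7,8}: W {1,4,5,6,7,8}->{1,4,5,6,7}
Constraint 2 (V < W) on D(V)={2,4,8} D(W)={1,4,5,6,7}: V {2,4,8}->{2,4}; W {1,4,5,6,7}->{4,5,6,7}
So after constraint 2: D(V) = {2,4}

Answer: {2,4}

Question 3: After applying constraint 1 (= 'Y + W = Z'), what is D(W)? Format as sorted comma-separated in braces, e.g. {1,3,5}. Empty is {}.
Answer: {1,4,5,6,7}

Derivation:
Constraint 1 (Y + W = Z) on D(Y)={1,2,4,5,7} D(W)={1,4,5,6,7,8} D(Z)={2,3,5,6,7,8}: W {1,4,5,6,7,8}->{1,4,5,6,7}
So after constraint 1: D(W) = {1,4,5,6,7}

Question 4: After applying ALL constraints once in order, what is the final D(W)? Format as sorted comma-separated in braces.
Answer: {4,5,6,7}

Derivation:
Constraint 1 (Y + W = Z) on D(Y)={1,2,4,5,7} D(W)={1,4,5,6,7,8} D(Z)={2,3,5,6,7,8}: W {1,4,5,6,7,8}->{1,4,5,6,7}
Constraint 2 (V < W) on D(V)={2,4,8} D(W)={1,4,5,6,7}: V {2,4,8}->{2,4}; W {1,4,5,6,7}->{4,5,6,7}
Constraint 3 (V < Z) on D(V)={2,4} D(Z)={2,3,5,6,7,8}: Z {2,3,5,6,7,8}->{3,5,6,7,8}
So after all 3 constraints: D(W) = {4,5,6,7}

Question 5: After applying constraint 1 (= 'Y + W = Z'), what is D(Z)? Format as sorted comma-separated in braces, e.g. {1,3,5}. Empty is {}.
Answer: {2,3,5,6,7,8}

Derivation:
Constraint 1 (Y + W = Z) on D(Y)={1,2,4,5,7} D(W)={1,4,5,6,7,8} D(Z)={2,3,5,6,7,8}: W {1,4,5,6,7,8}->{1,4,5,6,7}
So after constraint 1: D(Z) = {2,3,5,6,7,8}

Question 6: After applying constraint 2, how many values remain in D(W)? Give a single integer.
Answer: 4

Derivation:
Constraint 1 (Y + W = Z) on D(Y)={1,2,4,5,7} D(W)={1,4,5,6,7,8} D(Z)={2,3,5,6,7,8}: W {1,4,5,6,7,8}->{1,4,5,6,7}
Constraint 2 (V < W) on D(V)={2,4,8} D(W)={1,4,5,6,7}: V {2,4,8}->{2,4}; W {1,4,5,6,7}->{4,5,6,7}
So after constraint 2: D(W)={4,5,6,7}, size = 4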